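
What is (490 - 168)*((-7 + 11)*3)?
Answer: 3864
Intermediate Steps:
(490 - 168)*((-7 + 11)*3) = 322*(4*3) = 322*12 = 3864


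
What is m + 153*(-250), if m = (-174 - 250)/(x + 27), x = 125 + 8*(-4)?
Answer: -573803/15 ≈ -38254.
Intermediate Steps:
x = 93 (x = 125 - 32 = 93)
m = -53/15 (m = (-174 - 250)/(93 + 27) = -424/120 = -424*1/120 = -53/15 ≈ -3.5333)
m + 153*(-250) = -53/15 + 153*(-250) = -53/15 - 38250 = -573803/15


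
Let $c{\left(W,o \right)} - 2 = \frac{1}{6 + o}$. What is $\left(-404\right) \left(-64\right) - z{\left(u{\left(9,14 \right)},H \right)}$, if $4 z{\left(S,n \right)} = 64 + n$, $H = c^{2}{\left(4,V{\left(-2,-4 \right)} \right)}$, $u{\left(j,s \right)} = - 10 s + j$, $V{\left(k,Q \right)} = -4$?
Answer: $\frac{413415}{16} \approx 25838.0$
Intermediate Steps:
$u{\left(j,s \right)} = j - 10 s$
$c{\left(W,o \right)} = 2 + \frac{1}{6 + o}$
$H = \frac{25}{4}$ ($H = \left(\frac{13 + 2 \left(-4\right)}{6 - 4}\right)^{2} = \left(\frac{13 - 8}{2}\right)^{2} = \left(\frac{1}{2} \cdot 5\right)^{2} = \left(\frac{5}{2}\right)^{2} = \frac{25}{4} \approx 6.25$)
$z{\left(S,n \right)} = 16 + \frac{n}{4}$ ($z{\left(S,n \right)} = \frac{64 + n}{4} = 16 + \frac{n}{4}$)
$\left(-404\right) \left(-64\right) - z{\left(u{\left(9,14 \right)},H \right)} = \left(-404\right) \left(-64\right) - \left(16 + \frac{1}{4} \cdot \frac{25}{4}\right) = 25856 - \left(16 + \frac{25}{16}\right) = 25856 - \frac{281}{16} = \frac{413415}{16}$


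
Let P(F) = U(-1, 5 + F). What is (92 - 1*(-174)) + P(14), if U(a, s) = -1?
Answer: 265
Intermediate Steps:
P(F) = -1
(92 - 1*(-174)) + P(14) = (92 - 1*(-174)) - 1 = (92 + 174) - 1 = 266 - 1 = 265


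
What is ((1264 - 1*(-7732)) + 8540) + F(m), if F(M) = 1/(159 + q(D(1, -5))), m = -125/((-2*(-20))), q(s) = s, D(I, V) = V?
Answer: 2700545/154 ≈ 17536.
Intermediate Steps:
m = -25/8 (m = -125/40 = -125*1/40 = -25/8 ≈ -3.1250)
F(M) = 1/154 (F(M) = 1/(159 - 5) = 1/154)
((1264 - 1*(-7732)) + 8540) + F(m) = ((1264 - 1*(-7732)) + 8540) + 1/154 = ((1264 + 7732) + 8540) + 1/154 = (8996 + 8540) + 1/154 = 17536 + 1/154 = 2700545/154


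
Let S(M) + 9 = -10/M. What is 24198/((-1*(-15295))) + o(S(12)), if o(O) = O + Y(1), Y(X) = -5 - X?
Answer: -1307837/91770 ≈ -14.251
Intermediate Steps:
S(M) = -9 - 10/M
o(O) = -6 + O (o(O) = O + (-5 - 1*1) = O + (-5 - 1) = O - 6 = -6 + O)
24198/((-1*(-15295))) + o(S(12)) = 24198/((-1*(-15295))) + (-6 + (-9 - 10/12)) = 24198/15295 + (-6 + (-9 - 10*1/12)) = 24198*(1/15295) + (-6 + (-9 - 5/6)) = 24198/15295 + (-6 - 59/6) = 24198/15295 - 95/6 = -1307837/91770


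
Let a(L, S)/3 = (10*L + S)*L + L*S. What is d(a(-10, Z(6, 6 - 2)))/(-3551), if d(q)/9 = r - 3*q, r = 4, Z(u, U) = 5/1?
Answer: 72864/3551 ≈ 20.519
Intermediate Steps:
Z(u, U) = 5 (Z(u, U) = 5*1 = 5)
a(L, S) = 3*L*S + 3*L*(S + 10*L) (a(L, S) = 3*((10*L + S)*L + L*S) = 3*((S + 10*L)*L + L*S) = 3*(L*(S + 10*L) + L*S) = 3*(L*S + L*(S + 10*L)) = 3*L*S + 3*L*(S + 10*L))
d(q) = 36 - 27*q (d(q) = 9*(4 - 3*q) = 36 - 27*q)
d(a(-10, Z(6, 6 - 2)))/(-3551) = (36 - 162*(-10)*(5 + 5*(-10)))/(-3551) = (36 - 162*(-10)*(5 - 50))*(-1/3551) = (36 - 162*(-10)*(-45))*(-1/3551) = (36 - 27*2700)*(-1/3551) = (36 - 72900)*(-1/3551) = -72864*(-1/3551) = 72864/3551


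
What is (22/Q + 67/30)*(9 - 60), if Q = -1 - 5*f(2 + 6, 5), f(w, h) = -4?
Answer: -32861/190 ≈ -172.95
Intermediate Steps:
Q = 19 (Q = -1 - 5*(-4) = -1 + 20 = 19)
(22/Q + 67/30)*(9 - 60) = (22/19 + 67/30)*(9 - 60) = (22*(1/19) + 67*(1/30))*(-51) = (22/19 + 67/30)*(-51) = (1933/570)*(-51) = -32861/190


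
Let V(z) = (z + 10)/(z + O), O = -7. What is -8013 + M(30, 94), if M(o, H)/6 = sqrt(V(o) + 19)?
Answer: -8013 + 18*sqrt(1219)/23 ≈ -7985.7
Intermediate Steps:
V(z) = (10 + z)/(-7 + z) (V(z) = (z + 10)/(z - 7) = (10 + z)/(-7 + z))
M(o, H) = 6*sqrt(19 + (10 + o)/(-7 + o)) (M(o, H) = 6*sqrt((10 + o)/(-7 + o) + 19) = 6*sqrt(19 + (10 + o)/(-7 + o)))
-8013 + M(30, 94) = -8013 + 6*sqrt((-123 + 20*30)/(-7 + 30)) = -8013 + 6*sqrt((-123 + 600)/23) = -8013 + 6*sqrt((1/23)*477) = -8013 + 6*sqrt(477/23) = -8013 + 6*(3*sqrt(1219)/23) = -8013 + 18*sqrt(1219)/23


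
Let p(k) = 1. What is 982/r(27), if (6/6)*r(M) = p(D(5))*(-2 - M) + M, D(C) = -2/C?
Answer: -491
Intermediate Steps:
r(M) = -2 (r(M) = 1*(-2 - M) + M = (-2 - M) + M = -2)
982/r(27) = 982/(-2) = 982*(-½) = -491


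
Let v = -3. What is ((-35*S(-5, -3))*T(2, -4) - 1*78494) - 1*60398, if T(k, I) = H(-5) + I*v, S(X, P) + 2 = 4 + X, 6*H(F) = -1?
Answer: -275299/2 ≈ -1.3765e+5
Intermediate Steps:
H(F) = -⅙ (H(F) = (⅙)*(-1) = -⅙)
S(X, P) = 2 + X (S(X, P) = -2 + (4 + X) = 2 + X)
T(k, I) = -⅙ - 3*I (T(k, I) = -⅙ + I*(-3) = -⅙ - 3*I)
((-35*S(-5, -3))*T(2, -4) - 1*78494) - 1*60398 = ((-35*(2 - 5))*(-⅙ - 3*(-4)) - 1*78494) - 1*60398 = ((-35*(-3))*(-⅙ + 12) - 78494) - 60398 = (105*(71/6) - 78494) - 60398 = (2485/2 - 78494) - 60398 = -154503/2 - 60398 = -275299/2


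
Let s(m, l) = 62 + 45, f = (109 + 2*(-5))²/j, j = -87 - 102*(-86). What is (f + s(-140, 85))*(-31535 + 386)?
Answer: -3250211256/965 ≈ -3.3681e+6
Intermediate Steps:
j = 8685 (j = -87 + 8772 = 8685)
f = 1089/965 (f = (109 + 2*(-5))²/8685 = (109 - 10)²*(1/8685) = 99²*(1/8685) = 9801*(1/8685) = 1089/965 ≈ 1.1285)
s(m, l) = 107
(f + s(-140, 85))*(-31535 + 386) = (1089/965 + 107)*(-31535 + 386) = (104344/965)*(-31149) = -3250211256/965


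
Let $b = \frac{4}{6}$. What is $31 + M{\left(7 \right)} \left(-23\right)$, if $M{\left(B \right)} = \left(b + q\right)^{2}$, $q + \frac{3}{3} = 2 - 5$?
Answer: $- \frac{2021}{9} \approx -224.56$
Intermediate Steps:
$q = -4$ ($q = -1 + \left(2 - 5\right) = -1 - 3 = -4$)
$b = \frac{2}{3}$ ($b = 4 \cdot \frac{1}{6} = \frac{2}{3} \approx 0.66667$)
$M{\left(B \right)} = \frac{100}{9}$ ($M{\left(B \right)} = \left(\frac{2}{3} - 4\right)^{2} = \left(- \frac{10}{3}\right)^{2} = \frac{100}{9}$)
$31 + M{\left(7 \right)} \left(-23\right) = 31 + \frac{100}{9} \left(-23\right) = 31 - \frac{2300}{9} = - \frac{2021}{9}$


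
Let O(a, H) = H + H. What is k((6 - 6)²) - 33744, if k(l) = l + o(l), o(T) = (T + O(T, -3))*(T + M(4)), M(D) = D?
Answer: -33768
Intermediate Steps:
O(a, H) = 2*H
o(T) = (-6 + T)*(4 + T) (o(T) = (T + 2*(-3))*(T + 4) = (T - 6)*(4 + T) = (-6 + T)*(4 + T))
k(l) = -24 + l² - l (k(l) = l + (-24 + l² - 2*l) = -24 + l² - l)
k((6 - 6)²) - 33744 = (-24 + ((6 - 6)²)² - (6 - 6)²) - 33744 = (-24 + (0²)² - 1*0²) - 33744 = (-24 + 0² - 1*0) - 33744 = (-24 + 0 + 0) - 33744 = -24 - 33744 = -33768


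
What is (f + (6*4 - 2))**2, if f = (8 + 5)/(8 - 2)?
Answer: 21025/36 ≈ 584.03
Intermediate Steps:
f = 13/6 ≈ 2.1667
(f + (6*4 - 2))**2 = (13/6 + (6*4 - 2))**2 = (13/6 + (24 - 2))**2 = (13/6 + 22)**2 = (145/6)**2 = 21025/36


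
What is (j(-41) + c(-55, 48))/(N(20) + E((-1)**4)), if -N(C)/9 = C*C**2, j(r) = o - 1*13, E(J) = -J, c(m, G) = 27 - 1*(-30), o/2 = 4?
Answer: -52/72001 ≈ -0.00072221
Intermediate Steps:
o = 8 (o = 2*4 = 8)
c(m, G) = 57 (c(m, G) = 27 + 30 = 57)
j(r) = -5 (j(r) = 8 - 1*13 = 8 - 13 = -5)
N(C) = -9*C**3 (N(C) = -9*C*C**2 = -9*C**3)
(j(-41) + c(-55, 48))/(N(20) + E((-1)**4)) = (-5 + 57)/(-9*20**3 - 1*(-1)**4) = 52/(-9*8000 - 1*1) = 52/(-72000 - 1) = 52/(-72001) = 52*(-1/72001) = -52/72001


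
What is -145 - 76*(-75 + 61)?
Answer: 919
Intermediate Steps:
-145 - 76*(-75 + 61) = -145 - 76*(-14) = -145 + 1064 = 919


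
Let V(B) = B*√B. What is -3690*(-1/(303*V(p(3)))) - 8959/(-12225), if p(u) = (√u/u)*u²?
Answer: 8959/12225 + 410*3^(¾)/909 ≈ 1.7610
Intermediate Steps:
p(u) = u^(3/2) (p(u) = u²/√u = u^(3/2))
V(B) = B^(3/2)
-3690*(-1/(303*V(p(3)))) - 8959/(-12225) = -3690*(-3^(¾)/8181) - 8959/(-12225) = -3690*(-3^(¾)/8181) - 8959*(-1/12225) = -3690*(-3^(¾)/8181) + 8959/12225 = -(-410)*3^(¾)/909 + 8959/12225 = 410*3^(¾)/909 + 8959/12225 = 8959/12225 + 410*3^(¾)/909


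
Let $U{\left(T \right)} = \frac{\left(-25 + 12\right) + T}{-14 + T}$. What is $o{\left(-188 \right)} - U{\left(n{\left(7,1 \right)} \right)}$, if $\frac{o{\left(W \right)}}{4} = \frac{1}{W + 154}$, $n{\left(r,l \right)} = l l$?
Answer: $- \frac{230}{221} \approx -1.0407$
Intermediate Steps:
$n{\left(r,l \right)} = l^{2}$
$o{\left(W \right)} = \frac{4}{154 + W}$ ($o{\left(W \right)} = \frac{4}{W + 154} = \frac{4}{154 + W}$)
$U{\left(T \right)} = \frac{-13 + T}{-14 + T}$
$o{\left(-188 \right)} - U{\left(n{\left(7,1 \right)} \right)} = \frac{4}{154 - 188} - \frac{-13 + 1^{2}}{-14 + 1^{2}} = \frac{4}{-34} - \frac{-13 + 1}{-14 + 1} = 4 \left(- \frac{1}{34}\right) - \frac{1}{-13} \left(-12\right) = - \frac{2}{17} - \left(- \frac{1}{13}\right) \left(-12\right) = - \frac{2}{17} - \frac{12}{13} = - \frac{230}{221}$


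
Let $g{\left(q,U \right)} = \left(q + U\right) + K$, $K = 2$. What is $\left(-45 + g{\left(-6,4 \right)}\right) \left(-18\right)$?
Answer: $810$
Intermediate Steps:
$g{\left(q,U \right)} = 2 + U + q$ ($g{\left(q,U \right)} = \left(q + U\right) + 2 = \left(U + q\right) + 2 = 2 + U + q$)
$\left(-45 + g{\left(-6,4 \right)}\right) \left(-18\right) = \left(-45 + \left(2 + 4 - 6\right)\right) \left(-18\right) = \left(-45 + 0\right) \left(-18\right) = \left(-45\right) \left(-18\right) = 810$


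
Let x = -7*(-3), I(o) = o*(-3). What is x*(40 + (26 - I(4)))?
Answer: 1638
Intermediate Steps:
I(o) = -3*o
x = 21
x*(40 + (26 - I(4))) = 21*(40 + (26 - (-3)*4)) = 21*(40 + (26 - 1*(-12))) = 21*(40 + (26 + 12)) = 21*(40 + 38) = 21*78 = 1638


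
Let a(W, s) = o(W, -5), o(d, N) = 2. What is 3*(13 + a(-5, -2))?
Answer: 45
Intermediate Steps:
a(W, s) = 2
3*(13 + a(-5, -2)) = 3*(13 + 2) = 3*15 = 45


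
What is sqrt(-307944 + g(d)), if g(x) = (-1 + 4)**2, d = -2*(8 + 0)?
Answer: 3*I*sqrt(34215) ≈ 554.92*I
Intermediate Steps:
d = -16 (d = -2*8 = -16)
g(x) = 9 (g(x) = 3**2 = 9)
sqrt(-307944 + g(d)) = sqrt(-307944 + 9) = sqrt(-307935) = 3*I*sqrt(34215)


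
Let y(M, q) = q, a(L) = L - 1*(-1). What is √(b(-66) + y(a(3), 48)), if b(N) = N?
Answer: 3*I*√2 ≈ 4.2426*I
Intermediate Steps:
a(L) = 1 + L (a(L) = L + 1 = 1 + L)
√(b(-66) + y(a(3), 48)) = √(-66 + 48) = √(-18) = 3*I*√2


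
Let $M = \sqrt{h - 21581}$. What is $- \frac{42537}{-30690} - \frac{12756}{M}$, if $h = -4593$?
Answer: $\frac{1289}{930} + \frac{6378 i \sqrt{26174}}{13087} \approx 1.386 + 78.846 i$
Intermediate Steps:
$M = i \sqrt{26174}$ ($M = \sqrt{-4593 - 21581} = \sqrt{-26174} = i \sqrt{26174} \approx 161.78 i$)
$- \frac{42537}{-30690} - \frac{12756}{M} = - \frac{42537}{-30690} - \frac{12756}{i \sqrt{26174}} = \left(-42537\right) \left(- \frac{1}{30690}\right) - 12756 \left(- \frac{i \sqrt{26174}}{26174}\right) = \frac{1289}{930} + \frac{6378 i \sqrt{26174}}{13087}$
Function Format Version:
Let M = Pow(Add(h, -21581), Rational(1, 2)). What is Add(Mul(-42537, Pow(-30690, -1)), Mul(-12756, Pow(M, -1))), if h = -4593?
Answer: Add(Rational(1289, 930), Mul(Rational(6378, 13087), I, Pow(26174, Rational(1, 2)))) ≈ Add(1.3860, Mul(78.846, I))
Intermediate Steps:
M = Mul(I, Pow(26174, Rational(1, 2))) (M = Pow(Add(-4593, -21581), Rational(1, 2)) = Pow(-26174, Rational(1, 2)) = Mul(I, Pow(26174, Rational(1, 2))) ≈ Mul(161.78, I))
Add(Mul(-42537, Pow(-30690, -1)), Mul(-12756, Pow(M, -1))) = Add(Mul(-42537, Pow(-30690, -1)), Mul(-12756, Pow(Mul(I, Pow(26174, Rational(1, 2))), -1))) = Add(Mul(-42537, Rational(-1, 30690)), Mul(-12756, Mul(Rational(-1, 26174), I, Pow(26174, Rational(1, 2))))) = Add(Rational(1289, 930), Mul(Rational(6378, 13087), I, Pow(26174, Rational(1, 2))))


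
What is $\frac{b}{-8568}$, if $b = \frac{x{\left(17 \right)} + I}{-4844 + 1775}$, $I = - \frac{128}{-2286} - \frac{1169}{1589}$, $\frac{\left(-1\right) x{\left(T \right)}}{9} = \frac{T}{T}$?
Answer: $- \frac{179393}{487326915108} \approx -3.6812 \cdot 10^{-7}$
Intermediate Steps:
$x{\left(T \right)} = -9$ ($x{\left(T \right)} = - 9 \frac{T}{T} = \left(-9\right) 1 = -9$)
$I = - \frac{176353}{259461}$ ($I = \left(-128\right) \left(- \frac{1}{2286}\right) - \frac{167}{227} = \frac{64}{1143} - \frac{167}{227} = - \frac{176353}{259461} \approx -0.67969$)
$b = \frac{2511502}{796285809}$ ($b = \frac{-9 - \frac{176353}{259461}}{-4844 + 1775} = - \frac{2511502}{259461 \left(-3069\right)} = \left(- \frac{2511502}{259461}\right) \left(- \frac{1}{3069}\right) = \frac{2511502}{796285809} \approx 0.003154$)
$\frac{b}{-8568} = \frac{2511502}{796285809 \left(-8568\right)} = \frac{2511502}{796285809} \left(- \frac{1}{8568}\right) = - \frac{179393}{487326915108}$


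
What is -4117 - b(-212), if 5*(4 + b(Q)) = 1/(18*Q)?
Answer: -78476039/19080 ≈ -4113.0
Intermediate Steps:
b(Q) = -4 + 1/(90*Q) (b(Q) = -4 + 1/(5*((18*Q))) = -4 + (1/(18*Q))/5 = -4 + 1/(90*Q))
-4117 - b(-212) = -4117 - (-4 + (1/90)/(-212)) = -4117 - (-4 + (1/90)*(-1/212)) = -4117 - (-4 - 1/19080) = -4117 - 1*(-76321/19080) = -4117 + 76321/19080 = -78476039/19080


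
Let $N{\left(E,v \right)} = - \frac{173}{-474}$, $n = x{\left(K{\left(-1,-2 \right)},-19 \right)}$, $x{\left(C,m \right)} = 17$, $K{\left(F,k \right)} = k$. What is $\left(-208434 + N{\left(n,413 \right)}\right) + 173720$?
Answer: $- \frac{16454263}{474} \approx -34714.0$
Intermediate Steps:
$n = 17$
$N{\left(E,v \right)} = \frac{173}{474}$ ($N{\left(E,v \right)} = \left(-173\right) \left(- \frac{1}{474}\right) = \frac{173}{474}$)
$\left(-208434 + N{\left(n,413 \right)}\right) + 173720 = \left(-208434 + \frac{173}{474}\right) + 173720 = - \frac{98797543}{474} + 173720 = - \frac{16454263}{474}$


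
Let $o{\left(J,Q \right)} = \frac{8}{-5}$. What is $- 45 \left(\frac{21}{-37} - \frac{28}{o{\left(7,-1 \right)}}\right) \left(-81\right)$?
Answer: $\frac{4567185}{74} \approx 61719.0$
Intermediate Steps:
$o{\left(J,Q \right)} = - \frac{8}{5}$ ($o{\left(J,Q \right)} = 8 \left(- \frac{1}{5}\right) = - \frac{8}{5}$)
$- 45 \left(\frac{21}{-37} - \frac{28}{o{\left(7,-1 \right)}}\right) \left(-81\right) = - 45 \left(\frac{21}{-37} - \frac{28}{- \frac{8}{5}}\right) \left(-81\right) = - 45 \left(21 \left(- \frac{1}{37}\right) - - \frac{35}{2}\right) \left(-81\right) = - 45 \left(- \frac{21}{37} + \frac{35}{2}\right) \left(-81\right) = \left(-45\right) \frac{1253}{74} \left(-81\right) = \left(- \frac{56385}{74}\right) \left(-81\right) = \frac{4567185}{74}$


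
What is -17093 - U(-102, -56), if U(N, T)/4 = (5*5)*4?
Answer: -17493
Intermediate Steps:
U(N, T) = 400 (U(N, T) = 4*((5*5)*4) = 4*(25*4) = 4*100 = 400)
-17093 - U(-102, -56) = -17093 - 1*400 = -17093 - 400 = -17493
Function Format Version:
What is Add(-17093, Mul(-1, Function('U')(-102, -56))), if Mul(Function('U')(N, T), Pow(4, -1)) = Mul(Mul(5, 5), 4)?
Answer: -17493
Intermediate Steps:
Function('U')(N, T) = 400 (Function('U')(N, T) = Mul(4, Mul(Mul(5, 5), 4)) = Mul(4, Mul(25, 4)) = Mul(4, 100) = 400)
Add(-17093, Mul(-1, Function('U')(-102, -56))) = Add(-17093, Mul(-1, 400)) = Add(-17093, -400) = -17493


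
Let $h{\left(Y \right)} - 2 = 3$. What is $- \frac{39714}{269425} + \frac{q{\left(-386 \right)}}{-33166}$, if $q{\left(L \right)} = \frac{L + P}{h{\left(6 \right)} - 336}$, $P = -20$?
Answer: $- \frac{31149109571}{211266650075} \approx -0.14744$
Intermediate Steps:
$h{\left(Y \right)} = 5$ ($h{\left(Y \right)} = 2 + 3 = 5$)
$q{\left(L \right)} = \frac{20}{331} - \frac{L}{331}$ ($q{\left(L \right)} = \frac{L - 20}{5 - 336} = \frac{-20 + L}{-331} = \left(-20 + L\right) \left(- \frac{1}{331}\right) = \frac{20}{331} - \frac{L}{331}$)
$- \frac{39714}{269425} + \frac{q{\left(-386 \right)}}{-33166} = - \frac{39714}{269425} + \frac{\frac{20}{331} - - \frac{386}{331}}{-33166} = \left(-39714\right) \frac{1}{269425} + \left(\frac{20}{331} + \frac{386}{331}\right) \left(- \frac{1}{33166}\right) = - \frac{39714}{269425} + \frac{406}{331} \left(- \frac{1}{33166}\right) = - \frac{39714}{269425} - \frac{29}{784139} = - \frac{31149109571}{211266650075}$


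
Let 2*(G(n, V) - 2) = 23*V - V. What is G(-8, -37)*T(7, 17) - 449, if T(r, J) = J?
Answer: -7334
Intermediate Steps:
G(n, V) = 2 + 11*V (G(n, V) = 2 + (23*V - V)/2 = 2 + (22*V)/2 = 2 + 11*V)
G(-8, -37)*T(7, 17) - 449 = (2 + 11*(-37))*17 - 449 = (2 - 407)*17 - 449 = -405*17 - 449 = -6885 - 449 = -7334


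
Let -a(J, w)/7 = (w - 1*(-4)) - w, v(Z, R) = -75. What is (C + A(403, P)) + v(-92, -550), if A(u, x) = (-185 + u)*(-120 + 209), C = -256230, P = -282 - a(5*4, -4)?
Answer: -236903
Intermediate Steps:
a(J, w) = -28 (a(J, w) = -7*((w - 1*(-4)) - w) = -7*((w + 4) - w) = -7*((4 + w) - w) = -7*4 = -28)
P = -254 (P = -282 - 1*(-28) = -282 + 28 = -254)
A(u, x) = -16465 + 89*u (A(u, x) = (-185 + u)*89 = -16465 + 89*u)
(C + A(403, P)) + v(-92, -550) = (-256230 + (-16465 + 89*403)) - 75 = (-256230 + (-16465 + 35867)) - 75 = (-256230 + 19402) - 75 = -236828 - 75 = -236903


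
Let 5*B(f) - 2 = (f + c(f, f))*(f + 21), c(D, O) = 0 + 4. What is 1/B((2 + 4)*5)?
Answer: 5/1736 ≈ 0.0028802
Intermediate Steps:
c(D, O) = 4
B(f) = ⅖ + (4 + f)*(21 + f)/5 (B(f) = ⅖ + ((f + 4)*(f + 21))/5 = ⅖ + ((4 + f)*(21 + f))/5 = ⅖ + (4 + f)*(21 + f)/5)
1/B((2 + 4)*5) = 1/(86/5 + 5*((2 + 4)*5) + ((2 + 4)*5)²/5) = 1/(86/5 + 5*(6*5) + (6*5)²/5) = 1/(86/5 + 5*30 + (⅕)*30²) = 1/(86/5 + 150 + (⅕)*900) = 1/(86/5 + 150 + 180) = 1/(1736/5) = 5/1736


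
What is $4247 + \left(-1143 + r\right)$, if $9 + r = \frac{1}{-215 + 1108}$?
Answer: $\frac{2763836}{893} \approx 3095.0$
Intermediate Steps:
$r = - \frac{8036}{893}$ ($r = -9 + \frac{1}{-215 + 1108} = -9 + \frac{1}{893} = - \frac{8036}{893} \approx -8.9989$)
$4247 + \left(-1143 + r\right) = 4247 - \frac{1028735}{893} = \frac{2763836}{893}$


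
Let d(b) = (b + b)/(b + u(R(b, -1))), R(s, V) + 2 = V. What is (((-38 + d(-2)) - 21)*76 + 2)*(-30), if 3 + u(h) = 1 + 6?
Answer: 139020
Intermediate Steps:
R(s, V) = -2 + V
u(h) = 4 (u(h) = -3 + (1 + 6) = -3 + 7 = 4)
d(b) = 2*b/(4 + b) (d(b) = (b + b)/(b + 4) = (2*b)/(4 + b) = 2*b/(4 + b))
(((-38 + d(-2)) - 21)*76 + 2)*(-30) = (((-38 + 2*(-2)/(4 - 2)) - 21)*76 + 2)*(-30) = (((-38 + 2*(-2)/2) - 21)*76 + 2)*(-30) = (((-38 + 2*(-2)*(½)) - 21)*76 + 2)*(-30) = (((-38 - 2) - 21)*76 + 2)*(-30) = ((-40 - 21)*76 + 2)*(-30) = (-61*76 + 2)*(-30) = (-4636 + 2)*(-30) = -4634*(-30) = 139020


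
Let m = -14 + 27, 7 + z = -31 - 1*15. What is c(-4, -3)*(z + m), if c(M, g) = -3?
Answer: 120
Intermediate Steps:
z = -53 (z = -7 + (-31 - 1*15) = -7 + (-31 - 15) = -7 - 46 = -53)
m = 13
c(-4, -3)*(z + m) = -3*(-53 + 13) = -3*(-40) = 120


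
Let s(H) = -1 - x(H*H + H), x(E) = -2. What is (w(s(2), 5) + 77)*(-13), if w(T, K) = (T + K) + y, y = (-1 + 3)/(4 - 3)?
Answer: -1105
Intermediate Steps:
s(H) = 1 (s(H) = -1 - 1*(-2) = -1 + 2 = 1)
y = 2 (y = 2/1 = 2*1 = 2)
w(T, K) = 2 + K + T (w(T, K) = (T + K) + 2 = (K + T) + 2 = 2 + K + T)
(w(s(2), 5) + 77)*(-13) = ((2 + 5 + 1) + 77)*(-13) = (8 + 77)*(-13) = 85*(-13) = -1105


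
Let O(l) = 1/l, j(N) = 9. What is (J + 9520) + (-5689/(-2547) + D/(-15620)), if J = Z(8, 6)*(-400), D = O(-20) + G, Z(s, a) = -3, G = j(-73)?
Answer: 8531496403687/795682800 ≈ 10722.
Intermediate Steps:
O(l) = 1/l
G = 9
D = 179/20 (D = 1/(-20) + 9 = -1/20 + 9 = 179/20 ≈ 8.9500)
J = 1200 (J = -3*(-400) = 1200)
(J + 9520) + (-5689/(-2547) + D/(-15620)) = (1200 + 9520) + (-5689/(-2547) + (179/20)/(-15620)) = 10720 + (-5689*(-1/2547) + (179/20)*(-1/15620)) = 10720 + (5689/2547 - 179/312400) = 10720 + 1776787687/795682800 = 8531496403687/795682800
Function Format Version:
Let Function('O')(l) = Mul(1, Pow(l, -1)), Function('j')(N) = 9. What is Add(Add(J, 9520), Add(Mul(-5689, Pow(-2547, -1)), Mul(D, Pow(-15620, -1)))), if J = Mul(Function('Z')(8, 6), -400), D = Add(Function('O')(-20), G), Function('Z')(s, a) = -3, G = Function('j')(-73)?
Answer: Rational(8531496403687, 795682800) ≈ 10722.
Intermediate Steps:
Function('O')(l) = Pow(l, -1)
G = 9
D = Rational(179, 20) (D = Add(Pow(-20, -1), 9) = Add(Rational(-1, 20), 9) = Rational(179, 20) ≈ 8.9500)
J = 1200 (J = Mul(-3, -400) = 1200)
Add(Add(J, 9520), Add(Mul(-5689, Pow(-2547, -1)), Mul(D, Pow(-15620, -1)))) = Add(Add(1200, 9520), Add(Mul(-5689, Pow(-2547, -1)), Mul(Rational(179, 20), Pow(-15620, -1)))) = Add(10720, Add(Mul(-5689, Rational(-1, 2547)), Mul(Rational(179, 20), Rational(-1, 15620)))) = Add(10720, Add(Rational(5689, 2547), Rational(-179, 312400))) = Add(10720, Rational(1776787687, 795682800)) = Rational(8531496403687, 795682800)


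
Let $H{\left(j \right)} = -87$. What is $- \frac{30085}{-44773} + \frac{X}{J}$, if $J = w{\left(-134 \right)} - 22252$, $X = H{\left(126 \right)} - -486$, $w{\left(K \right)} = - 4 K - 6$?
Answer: $\frac{635641943}{972559106} \approx 0.65358$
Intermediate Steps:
$w{\left(K \right)} = -6 - 4 K$
$X = 399$ ($X = -87 - -486 = -87 + 486 = 399$)
$J = -21722$ ($J = \left(-6 - -536\right) - 22252 = \left(-6 + 536\right) - 22252 = 530 - 22252 = -21722$)
$- \frac{30085}{-44773} + \frac{X}{J} = - \frac{30085}{-44773} + \frac{399}{-21722} = \left(-30085\right) \left(- \frac{1}{44773}\right) + 399 \left(- \frac{1}{21722}\right) = \frac{30085}{44773} - \frac{399}{21722} = \frac{635641943}{972559106}$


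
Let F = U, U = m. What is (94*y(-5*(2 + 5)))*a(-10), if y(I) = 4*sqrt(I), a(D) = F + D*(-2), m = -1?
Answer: 7144*I*sqrt(35) ≈ 42265.0*I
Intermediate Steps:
U = -1
F = -1
a(D) = -1 - 2*D (a(D) = -1 + D*(-2) = -1 - 2*D)
(94*y(-5*(2 + 5)))*a(-10) = (94*(4*sqrt(-5*(2 + 5))))*(-1 - 2*(-10)) = (94*(4*sqrt(-5*7)))*(-1 + 20) = (94*(4*sqrt(-35)))*19 = (94*(4*(I*sqrt(35))))*19 = (94*(4*I*sqrt(35)))*19 = (376*I*sqrt(35))*19 = 7144*I*sqrt(35)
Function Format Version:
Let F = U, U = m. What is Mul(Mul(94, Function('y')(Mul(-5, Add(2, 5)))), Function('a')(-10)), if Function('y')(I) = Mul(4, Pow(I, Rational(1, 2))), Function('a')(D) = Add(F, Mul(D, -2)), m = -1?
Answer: Mul(7144, I, Pow(35, Rational(1, 2))) ≈ Mul(42265., I)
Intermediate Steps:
U = -1
F = -1
Function('a')(D) = Add(-1, Mul(-2, D)) (Function('a')(D) = Add(-1, Mul(D, -2)) = Add(-1, Mul(-2, D)))
Mul(Mul(94, Function('y')(Mul(-5, Add(2, 5)))), Function('a')(-10)) = Mul(Mul(94, Mul(4, Pow(Mul(-5, Add(2, 5)), Rational(1, 2)))), Add(-1, Mul(-2, -10))) = Mul(Mul(94, Mul(4, Pow(Mul(-5, 7), Rational(1, 2)))), Add(-1, 20)) = Mul(Mul(94, Mul(4, Pow(-35, Rational(1, 2)))), 19) = Mul(Mul(94, Mul(4, Mul(I, Pow(35, Rational(1, 2))))), 19) = Mul(Mul(94, Mul(4, I, Pow(35, Rational(1, 2)))), 19) = Mul(Mul(376, I, Pow(35, Rational(1, 2))), 19) = Mul(7144, I, Pow(35, Rational(1, 2)))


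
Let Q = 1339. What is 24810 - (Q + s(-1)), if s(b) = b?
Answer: 23472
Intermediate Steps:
24810 - (Q + s(-1)) = 24810 - (1339 - 1) = 24810 - 1*1338 = 24810 - 1338 = 23472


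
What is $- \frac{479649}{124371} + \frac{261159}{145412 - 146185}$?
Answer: $- \frac{10950458222}{32046261} \approx -341.71$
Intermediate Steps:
$- \frac{479649}{124371} + \frac{261159}{145412 - 146185} = \left(-479649\right) \frac{1}{124371} + \frac{261159}{145412 - 146185} = - \frac{159883}{41457} + \frac{261159}{-773} = - \frac{159883}{41457} + 261159 \left(- \frac{1}{773}\right) = - \frac{159883}{41457} - \frac{261159}{773} = - \frac{10950458222}{32046261}$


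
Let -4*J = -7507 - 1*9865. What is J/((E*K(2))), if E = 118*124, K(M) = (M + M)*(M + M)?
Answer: 4343/234112 ≈ 0.018551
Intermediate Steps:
K(M) = 4*M² (K(M) = (2*M)*(2*M) = 4*M²)
E = 14632
J = 4343 (J = -(-7507 - 1*9865)/4 = -(-7507 - 9865)/4 = -¼*(-17372) = 4343)
J/((E*K(2))) = 4343/((14632*(4*2²))) = 4343/((14632*(4*4))) = 4343/((14632*16)) = 4343/234112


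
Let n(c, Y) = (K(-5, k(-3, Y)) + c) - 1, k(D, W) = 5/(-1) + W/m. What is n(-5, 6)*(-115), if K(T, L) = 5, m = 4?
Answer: 115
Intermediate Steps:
k(D, W) = -5 + W/4 (k(D, W) = 5/(-1) + W/4 = 5*(-1) + W*(¼) = -5 + W/4)
n(c, Y) = 4 + c (n(c, Y) = (5 + c) - 1 = 4 + c)
n(-5, 6)*(-115) = (4 - 5)*(-115) = -1*(-115) = 115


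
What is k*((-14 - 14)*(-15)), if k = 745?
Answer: 312900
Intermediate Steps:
k*((-14 - 14)*(-15)) = 745*((-14 - 14)*(-15)) = 745*(-28*(-15)) = 745*420 = 312900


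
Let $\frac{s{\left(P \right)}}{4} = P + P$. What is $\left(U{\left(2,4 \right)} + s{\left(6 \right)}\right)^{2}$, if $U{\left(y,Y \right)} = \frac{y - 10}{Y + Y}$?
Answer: $2209$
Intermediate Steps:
$U{\left(y,Y \right)} = \frac{-10 + y}{2 Y}$
$s{\left(P \right)} = 8 P$ ($s{\left(P \right)} = 4 \left(P + P\right) = 4 \cdot 2 P = 8 P$)
$\left(U{\left(2,4 \right)} + s{\left(6 \right)}\right)^{2} = \left(\frac{-10 + 2}{2 \cdot 4} + 8 \cdot 6\right)^{2} = \left(\frac{1}{2} \cdot \frac{1}{4} \left(-8\right) + 48\right)^{2} = \left(-1 + 48\right)^{2} = 47^{2} = 2209$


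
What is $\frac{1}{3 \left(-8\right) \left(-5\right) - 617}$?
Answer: $- \frac{1}{497} \approx -0.0020121$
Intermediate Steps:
$\frac{1}{3 \left(-8\right) \left(-5\right) - 617} = \frac{1}{\left(-24\right) \left(-5\right) - 617} = \frac{1}{120 - 617} = \frac{1}{-497} = - \frac{1}{497}$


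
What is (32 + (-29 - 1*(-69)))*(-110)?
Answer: -7920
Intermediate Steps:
(32 + (-29 - 1*(-69)))*(-110) = (32 + (-29 + 69))*(-110) = (32 + 40)*(-110) = 72*(-110) = -7920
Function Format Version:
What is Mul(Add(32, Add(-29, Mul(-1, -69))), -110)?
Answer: -7920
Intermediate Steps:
Mul(Add(32, Add(-29, Mul(-1, -69))), -110) = Mul(Add(32, Add(-29, 69)), -110) = Mul(Add(32, 40), -110) = Mul(72, -110) = -7920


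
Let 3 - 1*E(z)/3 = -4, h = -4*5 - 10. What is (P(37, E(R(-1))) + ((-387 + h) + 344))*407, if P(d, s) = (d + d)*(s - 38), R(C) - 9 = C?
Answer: -541717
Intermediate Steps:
h = -30 (h = -20 - 10 = -30)
R(C) = 9 + C
E(z) = 21 (E(z) = 9 - 3*(-4) = 9 + 12 = 21)
P(d, s) = 2*d*(-38 + s) (P(d, s) = (2*d)*(-38 + s) = 2*d*(-38 + s))
(P(37, E(R(-1))) + ((-387 + h) + 344))*407 = (2*37*(-38 + 21) + ((-387 - 30) + 344))*407 = (2*37*(-17) + (-417 + 344))*407 = (-1258 - 73)*407 = -1331*407 = -541717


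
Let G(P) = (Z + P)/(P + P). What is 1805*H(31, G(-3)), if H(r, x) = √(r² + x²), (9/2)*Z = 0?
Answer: 1805*√3845/2 ≈ 55962.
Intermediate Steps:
Z = 0 (Z = (2/9)*0 = 0)
G(P) = ½ (G(P) = (0 + P)/(P + P) = P/((2*P)) = P*(1/(2*P)) = ½)
1805*H(31, G(-3)) = 1805*√(31² + (½)²) = 1805*√(961 + ¼) = 1805*√(3845/4) = 1805*(√3845/2) = 1805*√3845/2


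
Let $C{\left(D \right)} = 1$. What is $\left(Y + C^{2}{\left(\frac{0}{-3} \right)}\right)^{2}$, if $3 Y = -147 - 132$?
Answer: $8464$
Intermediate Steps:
$Y = -93$ ($Y = \frac{-147 - 132}{3} = \frac{1}{3} \left(-279\right) = -93$)
$\left(Y + C^{2}{\left(\frac{0}{-3} \right)}\right)^{2} = \left(-93 + 1^{2}\right)^{2} = \left(-93 + 1\right)^{2} = \left(-92\right)^{2} = 8464$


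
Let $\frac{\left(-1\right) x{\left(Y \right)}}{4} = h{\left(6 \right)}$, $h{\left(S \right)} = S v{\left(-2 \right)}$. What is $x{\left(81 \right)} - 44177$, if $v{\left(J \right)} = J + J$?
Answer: $-44081$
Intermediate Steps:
$v{\left(J \right)} = 2 J$
$h{\left(S \right)} = - 4 S$ ($h{\left(S \right)} = S 2 \left(-2\right) = S \left(-4\right) = - 4 S$)
$x{\left(Y \right)} = 96$ ($x{\left(Y \right)} = - 4 \left(\left(-4\right) 6\right) = \left(-4\right) \left(-24\right) = 96$)
$x{\left(81 \right)} - 44177 = 96 - 44177 = -44081$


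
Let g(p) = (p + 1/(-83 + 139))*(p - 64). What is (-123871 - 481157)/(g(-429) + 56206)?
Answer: -33881568/14990875 ≈ -2.2601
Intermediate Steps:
g(p) = (-64 + p)*(1/56 + p) (g(p) = (p + 1/56)*(-64 + p) = (1/56 + p)*(-64 + p) = (-64 + p)*(1/56 + p))
(-123871 - 481157)/(g(-429) + 56206) = (-123871 - 481157)/((-8/7 + (-429)² - 3583/56*(-429)) + 56206) = -605028/((-8/7 + 184041 + 1537107/56) + 56206) = -605028/(11843339/56 + 56206) = -605028/14990875/56 = -605028*56/14990875 = -33881568/14990875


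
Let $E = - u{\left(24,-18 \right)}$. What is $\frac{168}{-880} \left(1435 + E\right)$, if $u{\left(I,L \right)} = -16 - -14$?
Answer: $- \frac{30177}{110} \approx -274.34$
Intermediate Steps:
$u{\left(I,L \right)} = -2$ ($u{\left(I,L \right)} = -16 + 14 = -2$)
$E = 2$ ($E = \left(-1\right) \left(-2\right) = 2$)
$\frac{168}{-880} \left(1435 + E\right) = \frac{168}{-880} \left(1435 + 2\right) = 168 \left(- \frac{1}{880}\right) 1437 = \left(- \frac{21}{110}\right) 1437 = - \frac{30177}{110}$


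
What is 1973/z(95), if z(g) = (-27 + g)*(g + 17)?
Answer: 1973/7616 ≈ 0.25906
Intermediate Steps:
z(g) = (-27 + g)*(17 + g)
1973/z(95) = 1973/(-459 + 95**2 - 10*95) = 1973/(-459 + 9025 - 950) = 1973/7616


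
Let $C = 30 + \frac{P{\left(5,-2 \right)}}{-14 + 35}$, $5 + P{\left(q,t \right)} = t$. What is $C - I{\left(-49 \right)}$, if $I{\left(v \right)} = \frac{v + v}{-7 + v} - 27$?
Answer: $\frac{659}{12} \approx 54.917$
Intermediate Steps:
$P{\left(q,t \right)} = -5 + t$
$C = \frac{89}{3}$ ($C = 30 + \frac{-5 - 2}{-14 + 35} = 30 - \frac{7}{21} = 30 - \frac{1}{3} = \frac{89}{3} \approx 29.667$)
$I{\left(v \right)} = -27 + \frac{2 v}{-7 + v}$ ($I{\left(v \right)} = \frac{2 v}{-7 + v} - 27 = -27 + \frac{2 v}{-7 + v}$)
$C - I{\left(-49 \right)} = \frac{89}{3} - \frac{189 - -1225}{-7 - 49} = \frac{89}{3} - \frac{189 + 1225}{-56} = \frac{89}{3} - \left(- \frac{1}{56}\right) 1414 = \frac{89}{3} - - \frac{101}{4} = \frac{89}{3} + \frac{101}{4} = \frac{659}{12}$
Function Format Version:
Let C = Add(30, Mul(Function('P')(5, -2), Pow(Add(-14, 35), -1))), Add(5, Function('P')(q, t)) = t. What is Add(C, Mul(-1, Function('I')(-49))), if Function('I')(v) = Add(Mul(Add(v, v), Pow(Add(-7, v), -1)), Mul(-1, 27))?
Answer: Rational(659, 12) ≈ 54.917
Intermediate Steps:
Function('P')(q, t) = Add(-5, t)
C = Rational(89, 3) (C = Add(30, Mul(Add(-5, -2), Pow(Add(-14, 35), -1))) = Add(30, Mul(-7, Pow(21, -1))) = Add(30, Mul(-7, Rational(1, 21))) = Add(30, Rational(-1, 3)) = Rational(89, 3) ≈ 29.667)
Function('I')(v) = Add(-27, Mul(2, v, Pow(Add(-7, v), -1))) (Function('I')(v) = Add(Mul(Mul(2, v), Pow(Add(-7, v), -1)), -27) = Add(Mul(2, v, Pow(Add(-7, v), -1)), -27) = Add(-27, Mul(2, v, Pow(Add(-7, v), -1))))
Add(C, Mul(-1, Function('I')(-49))) = Add(Rational(89, 3), Mul(-1, Mul(Pow(Add(-7, -49), -1), Add(189, Mul(-25, -49))))) = Add(Rational(89, 3), Mul(-1, Mul(Pow(-56, -1), Add(189, 1225)))) = Add(Rational(89, 3), Mul(-1, Mul(Rational(-1, 56), 1414))) = Add(Rational(89, 3), Mul(-1, Rational(-101, 4))) = Add(Rational(89, 3), Rational(101, 4)) = Rational(659, 12)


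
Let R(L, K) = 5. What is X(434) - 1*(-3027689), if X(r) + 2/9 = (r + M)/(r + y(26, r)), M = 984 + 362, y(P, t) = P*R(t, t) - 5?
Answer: 15232318261/5031 ≈ 3.0277e+6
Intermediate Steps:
y(P, t) = -5 + 5*P (y(P, t) = P*5 - 5 = 5*P - 5 = -5 + 5*P)
M = 1346
X(r) = -2/9 + (1346 + r)/(125 + r) (X(r) = -2/9 + (r + 1346)/(r + (-5 + 5*26)) = -2/9 + (1346 + r)/(r + (-5 + 130)) = -2/9 + (1346 + r)/(r + 125) = -2/9 + (1346 + r)/(125 + r))
X(434) - 1*(-3027689) = (11864 + 7*434)/(9*(125 + 434)) - 1*(-3027689) = (1/9)*(11864 + 3038)/559 + 3027689 = (1/9)*(1/559)*14902 + 3027689 = 14902/5031 + 3027689 = 15232318261/5031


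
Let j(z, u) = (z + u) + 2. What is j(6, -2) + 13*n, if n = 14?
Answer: 188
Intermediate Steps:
j(z, u) = 2 + u + z (j(z, u) = (u + z) + 2 = 2 + u + z)
j(6, -2) + 13*n = (2 - 2 + 6) + 13*14 = 6 + 182 = 188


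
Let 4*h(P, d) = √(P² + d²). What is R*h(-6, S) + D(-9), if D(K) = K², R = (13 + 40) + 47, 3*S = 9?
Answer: 81 + 75*√5 ≈ 248.71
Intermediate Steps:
S = 3 (S = (⅓)*9 = 3)
R = 100 (R = 53 + 47 = 100)
h(P, d) = √(P² + d²)/4
R*h(-6, S) + D(-9) = 100*(√((-6)² + 3²)/4) + (-9)² = 100*(√(36 + 9)/4) + 81 = 100*(√45/4) + 81 = 100*((3*√5)/4) + 81 = 100*(3*√5/4) + 81 = 75*√5 + 81 = 81 + 75*√5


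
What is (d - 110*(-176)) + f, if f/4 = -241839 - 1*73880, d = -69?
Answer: -1243585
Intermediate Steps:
f = -1262876 (f = 4*(-241839 - 1*73880) = 4*(-241839 - 73880) = 4*(-315719) = -1262876)
(d - 110*(-176)) + f = (-69 - 110*(-176)) - 1262876 = (-69 + 19360) - 1262876 = 19291 - 1262876 = -1243585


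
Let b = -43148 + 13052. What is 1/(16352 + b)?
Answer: -1/13744 ≈ -7.2759e-5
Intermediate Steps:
b = -30096
1/(16352 + b) = 1/(16352 - 30096) = 1/(-13744) = -1/13744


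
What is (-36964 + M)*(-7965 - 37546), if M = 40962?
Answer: -181952978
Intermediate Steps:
(-36964 + M)*(-7965 - 37546) = (-36964 + 40962)*(-7965 - 37546) = 3998*(-45511) = -181952978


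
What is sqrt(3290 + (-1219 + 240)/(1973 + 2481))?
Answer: sqrt(65263041174)/4454 ≈ 57.357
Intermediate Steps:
sqrt(3290 + (-1219 + 240)/(1973 + 2481)) = sqrt(3290 - 979/4454) = sqrt(14652681/4454) = sqrt(65263041174)/4454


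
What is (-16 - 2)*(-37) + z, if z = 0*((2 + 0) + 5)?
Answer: 666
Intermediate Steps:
z = 0 (z = 0*(2 + 5) = 0*7 = 0)
(-16 - 2)*(-37) + z = (-16 - 2)*(-37) + 0 = -18*(-37) + 0 = 666 + 0 = 666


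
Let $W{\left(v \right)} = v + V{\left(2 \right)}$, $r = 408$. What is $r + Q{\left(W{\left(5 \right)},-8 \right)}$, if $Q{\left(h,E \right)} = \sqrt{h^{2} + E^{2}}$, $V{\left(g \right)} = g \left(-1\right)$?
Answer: $408 + \sqrt{73} \approx 416.54$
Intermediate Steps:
$V{\left(g \right)} = - g$
$W{\left(v \right)} = -2 + v$ ($W{\left(v \right)} = v - 2 = -2 + v$)
$Q{\left(h,E \right)} = \sqrt{E^{2} + h^{2}}$
$r + Q{\left(W{\left(5 \right)},-8 \right)} = 408 + \sqrt{\left(-8\right)^{2} + \left(-2 + 5\right)^{2}} = 408 + \sqrt{64 + 3^{2}} = 408 + \sqrt{64 + 9} = 408 + \sqrt{73}$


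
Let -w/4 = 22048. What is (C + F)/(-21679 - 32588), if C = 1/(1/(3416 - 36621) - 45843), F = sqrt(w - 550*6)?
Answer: 33205/82606139953872 - 2*I*sqrt(22873)/54267 ≈ 4.0197e-10 - 0.0055739*I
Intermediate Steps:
w = -88192 (w = -4*22048 = -88192)
F = 2*I*sqrt(22873) (F = sqrt(-88192 - 550*6) = sqrt(-88192 - 3300) = sqrt(-91492) = 2*I*sqrt(22873) ≈ 302.48*I)
C = -33205/1522216816 (C = 1/(1/(-33205) - 45843) = 1/(-1/33205 - 45843) = 1/(-1522216816/33205) = -33205/1522216816 ≈ -2.1814e-5)
(C + F)/(-21679 - 32588) = (-33205/1522216816 + 2*I*sqrt(22873))/(-21679 - 32588) = (-33205/1522216816 + 2*I*sqrt(22873))/(-54267) = (-33205/1522216816 + 2*I*sqrt(22873))*(-1/54267) = 33205/82606139953872 - 2*I*sqrt(22873)/54267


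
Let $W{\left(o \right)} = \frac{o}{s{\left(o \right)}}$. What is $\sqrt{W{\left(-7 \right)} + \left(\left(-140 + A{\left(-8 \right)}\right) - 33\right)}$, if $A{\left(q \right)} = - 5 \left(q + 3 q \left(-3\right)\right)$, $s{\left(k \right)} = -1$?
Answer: $9 i \sqrt{6} \approx 22.045 i$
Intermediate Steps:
$A{\left(q \right)} = 40 q$ ($A{\left(q \right)} = - 5 \left(q - 9 q\right) = - 5 \left(- 8 q\right) = 40 q$)
$W{\left(o \right)} = - o$ ($W{\left(o \right)} = \frac{o}{-1} = o \left(-1\right) = - o$)
$\sqrt{W{\left(-7 \right)} + \left(\left(-140 + A{\left(-8 \right)}\right) - 33\right)} = \sqrt{\left(-1\right) \left(-7\right) + \left(\left(-140 + 40 \left(-8\right)\right) - 33\right)} = \sqrt{7 - 493} = \sqrt{-486} = 9 i \sqrt{6}$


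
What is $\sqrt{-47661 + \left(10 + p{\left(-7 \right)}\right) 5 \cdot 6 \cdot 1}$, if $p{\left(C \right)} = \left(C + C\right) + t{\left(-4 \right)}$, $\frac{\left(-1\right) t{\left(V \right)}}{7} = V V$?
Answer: $i \sqrt{51141} \approx 226.14 i$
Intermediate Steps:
$t{\left(V \right)} = - 7 V^{2}$ ($t{\left(V \right)} = - 7 V V = - 7 V^{2}$)
$p{\left(C \right)} = -112 + 2 C$ ($p{\left(C \right)} = \left(C + C\right) - 7 \left(-4\right)^{2} = 2 C - 112 = -112 + 2 C$)
$\sqrt{-47661 + \left(10 + p{\left(-7 \right)}\right) 5 \cdot 6 \cdot 1} = \sqrt{-47661 + \left(10 + \left(-112 + 2 \left(-7\right)\right)\right) 5 \cdot 6 \cdot 1} = \sqrt{-47661 + \left(10 - 126\right) 30 \cdot 1} = \sqrt{-47661 + \left(10 - 126\right) 30} = \sqrt{-47661 - 3480} = \sqrt{-51141} = i \sqrt{51141}$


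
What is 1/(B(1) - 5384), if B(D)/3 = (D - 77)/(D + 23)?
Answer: -2/10787 ≈ -0.00018541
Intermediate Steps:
B(D) = 3*(-77 + D)/(23 + D) (B(D) = 3*((D - 77)/(D + 23)) = 3*((-77 + D)/(23 + D)) = 3*(-77 + D)/(23 + D))
1/(B(1) - 5384) = 1/(3*(-77 + 1)/(23 + 1) - 5384) = 1/(3*(-76)/24 - 5384) = 1/(3*(1/24)*(-76) - 5384) = 1/(-19/2 - 5384) = 1/(-10787/2) = -2/10787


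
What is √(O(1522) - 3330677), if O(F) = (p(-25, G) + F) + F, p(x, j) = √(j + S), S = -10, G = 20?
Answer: √(-3327633 + √10) ≈ 1824.2*I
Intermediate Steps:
p(x, j) = √(-10 + j) (p(x, j) = √(j - 10) = √(-10 + j))
O(F) = √10 + 2*F (O(F) = (√(-10 + 20) + F) + F = (√10 + F) + F = (F + √10) + F = √10 + 2*F)
√(O(1522) - 3330677) = √((√10 + 2*1522) - 3330677) = √((√10 + 3044) - 3330677) = √((3044 + √10) - 3330677) = √(-3327633 + √10)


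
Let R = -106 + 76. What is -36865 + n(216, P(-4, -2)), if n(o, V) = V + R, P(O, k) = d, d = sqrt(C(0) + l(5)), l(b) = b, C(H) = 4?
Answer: -36892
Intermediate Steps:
d = 3 (d = sqrt(4 + 5) = sqrt(9) = 3)
P(O, k) = 3
R = -30
n(o, V) = -30 + V (n(o, V) = V - 30 = -30 + V)
-36865 + n(216, P(-4, -2)) = -36865 + (-30 + 3) = -36865 - 27 = -36892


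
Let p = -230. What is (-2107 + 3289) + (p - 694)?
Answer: 258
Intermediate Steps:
(-2107 + 3289) + (p - 694) = (-2107 + 3289) + (-230 - 694) = 1182 - 924 = 258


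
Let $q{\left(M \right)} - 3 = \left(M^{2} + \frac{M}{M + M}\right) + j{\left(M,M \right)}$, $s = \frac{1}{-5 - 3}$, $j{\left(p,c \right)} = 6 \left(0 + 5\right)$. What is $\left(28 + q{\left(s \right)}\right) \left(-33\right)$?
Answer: $- \frac{129921}{64} \approx -2030.0$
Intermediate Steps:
$j{\left(p,c \right)} = 30$ ($j{\left(p,c \right)} = 6 \cdot 5 = 30$)
$s = - \frac{1}{8}$ ($s = \frac{1}{-8} = - \frac{1}{8} \approx -0.125$)
$q{\left(M \right)} = \frac{67}{2} + M^{2}$ ($q{\left(M \right)} = 3 + \left(\left(M^{2} + \frac{M}{M + M}\right) + 30\right) = 3 + \left(\left(M^{2} + \frac{M}{2 M}\right) + 30\right) = 3 + \left(\left(M^{2} + \frac{1}{2 M} M\right) + 30\right) = 3 + \left(\left(M^{2} + \frac{1}{2}\right) + 30\right) = 3 + \left(\left(\frac{1}{2} + M^{2}\right) + 30\right) = 3 + \left(\frac{61}{2} + M^{2}\right) = \frac{67}{2} + M^{2}$)
$\left(28 + q{\left(s \right)}\right) \left(-33\right) = \left(28 + \left(\frac{67}{2} + \left(- \frac{1}{8}\right)^{2}\right)\right) \left(-33\right) = \left(28 + \left(\frac{67}{2} + \frac{1}{64}\right)\right) \left(-33\right) = \left(28 + \frac{2145}{64}\right) \left(-33\right) = \frac{3937}{64} \left(-33\right) = - \frac{129921}{64}$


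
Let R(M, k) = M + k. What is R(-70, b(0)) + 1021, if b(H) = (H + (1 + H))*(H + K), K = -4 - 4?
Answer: 943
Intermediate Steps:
K = -8
b(H) = (1 + 2*H)*(-8 + H) (b(H) = (H + (1 + H))*(H - 8) = (1 + 2*H)*(-8 + H))
R(-70, b(0)) + 1021 = (-70 + (-8 - 15*0 + 2*0²)) + 1021 = (-70 + (-8 + 0 + 2*0)) + 1021 = (-70 + (-8 + 0 + 0)) + 1021 = (-70 - 8) + 1021 = -78 + 1021 = 943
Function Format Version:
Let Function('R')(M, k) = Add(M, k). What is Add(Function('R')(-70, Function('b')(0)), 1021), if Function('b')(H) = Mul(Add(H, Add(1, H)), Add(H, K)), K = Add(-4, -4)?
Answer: 943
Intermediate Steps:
K = -8
Function('b')(H) = Mul(Add(1, Mul(2, H)), Add(-8, H)) (Function('b')(H) = Mul(Add(H, Add(1, H)), Add(H, -8)) = Mul(Add(1, Mul(2, H)), Add(-8, H)))
Add(Function('R')(-70, Function('b')(0)), 1021) = Add(Add(-70, Add(-8, Mul(-15, 0), Mul(2, Pow(0, 2)))), 1021) = Add(Add(-70, Add(-8, 0, Mul(2, 0))), 1021) = Add(Add(-70, Add(-8, 0, 0)), 1021) = Add(Add(-70, -8), 1021) = Add(-78, 1021) = 943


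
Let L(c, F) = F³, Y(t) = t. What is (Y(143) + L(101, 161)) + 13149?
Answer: 4186573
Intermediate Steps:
(Y(143) + L(101, 161)) + 13149 = (143 + 161³) + 13149 = (143 + 4173281) + 13149 = 4173424 + 13149 = 4186573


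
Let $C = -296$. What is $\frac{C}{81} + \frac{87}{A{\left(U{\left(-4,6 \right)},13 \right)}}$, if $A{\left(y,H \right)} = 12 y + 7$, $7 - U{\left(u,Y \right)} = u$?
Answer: $- \frac{34097}{11259} \approx -3.0284$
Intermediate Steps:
$U{\left(u,Y \right)} = 7 - u$
$A{\left(y,H \right)} = 7 + 12 y$
$\frac{C}{81} + \frac{87}{A{\left(U{\left(-4,6 \right)},13 \right)}} = - \frac{296}{81} + \frac{87}{7 + 12 \left(7 - -4\right)} = \left(-296\right) \frac{1}{81} + \frac{87}{7 + 12 \left(7 + 4\right)} = - \frac{296}{81} + \frac{87}{7 + 12 \cdot 11} = - \frac{296}{81} + \frac{87}{7 + 132} = - \frac{296}{81} + \frac{87}{139} = - \frac{34097}{11259}$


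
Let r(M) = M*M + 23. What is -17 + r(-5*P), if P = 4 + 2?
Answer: 906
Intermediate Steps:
P = 6
r(M) = 23 + M² (r(M) = M² + 23 = 23 + M²)
-17 + r(-5*P) = -17 + (23 + (-5*6)²) = -17 + (23 + (-30)²) = -17 + (23 + 900) = -17 + 923 = 906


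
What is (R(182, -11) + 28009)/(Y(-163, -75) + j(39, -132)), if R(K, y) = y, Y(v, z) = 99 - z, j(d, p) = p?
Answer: 13999/21 ≈ 666.62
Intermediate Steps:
(R(182, -11) + 28009)/(Y(-163, -75) + j(39, -132)) = (-11 + 28009)/((99 - 1*(-75)) - 132) = 27998/((99 + 75) - 132) = 27998/(174 - 132) = 27998/42 = 27998*(1/42) = 13999/21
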